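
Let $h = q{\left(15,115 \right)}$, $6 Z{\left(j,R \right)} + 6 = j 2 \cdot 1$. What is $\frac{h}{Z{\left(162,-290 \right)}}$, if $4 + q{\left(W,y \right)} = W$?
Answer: $\frac{11}{53} \approx 0.20755$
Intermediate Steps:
$Z{\left(j,R \right)} = -1 + \frac{j}{3}$ ($Z{\left(j,R \right)} = -1 + \frac{j 2 \cdot 1}{6} = -1 + \frac{2 j 1}{6} = -1 + \frac{2 j}{6} = -1 + \frac{j}{3}$)
$q{\left(W,y \right)} = -4 + W$
$h = 11$ ($h = -4 + 15 = 11$)
$\frac{h}{Z{\left(162,-290 \right)}} = \frac{11}{-1 + \frac{1}{3} \cdot 162} = \frac{11}{-1 + 54} = \frac{11}{53}$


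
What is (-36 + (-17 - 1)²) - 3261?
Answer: -2973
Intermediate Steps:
(-36 + (-17 - 1)²) - 3261 = (-36 + (-18)²) - 3261 = (-36 + 324) - 3261 = 288 - 3261 = -2973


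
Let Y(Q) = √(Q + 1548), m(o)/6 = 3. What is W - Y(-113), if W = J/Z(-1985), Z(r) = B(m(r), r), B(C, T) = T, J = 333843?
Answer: -333843/1985 - √1435 ≈ -206.06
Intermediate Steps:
m(o) = 18 (m(o) = 6*3 = 18)
Z(r) = r
Y(Q) = √(1548 + Q)
W = -333843/1985 (W = 333843/(-1985) = 333843*(-1/1985) = -333843/1985 ≈ -168.18)
W - Y(-113) = -333843/1985 - √(1548 - 113) = -333843/1985 - √1435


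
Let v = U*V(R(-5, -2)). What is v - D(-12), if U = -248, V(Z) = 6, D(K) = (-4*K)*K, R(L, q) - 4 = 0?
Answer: -912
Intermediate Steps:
R(L, q) = 4 (R(L, q) = 4 + 0 = 4)
D(K) = -4*K**2
v = -1488 (v = -248*6 = -1488)
v - D(-12) = -1488 - (-4)*(-12)**2 = -1488 - (-4)*144 = -1488 - 1*(-576) = -1488 + 576 = -912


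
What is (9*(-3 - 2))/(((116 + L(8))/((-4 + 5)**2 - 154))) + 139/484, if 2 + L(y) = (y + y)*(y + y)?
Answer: 338377/17908 ≈ 18.895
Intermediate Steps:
L(y) = -2 + 4*y**2 (L(y) = -2 + (y + y)*(y + y) = -2 + (2*y)*(2*y) = -2 + 4*y**2)
(9*(-3 - 2))/(((116 + L(8))/((-4 + 5)**2 - 154))) + 139/484 = (9*(-3 - 2))/(((116 + (-2 + 4*8**2))/((-4 + 5)**2 - 154))) + 139/484 = (9*(-5))/(((116 + (-2 + 4*64))/(1**2 - 154))) + 139*(1/484) = -45*(1 - 154)/(116 + (-2 + 256)) + 139/484 = -45*(-153/(116 + 254)) + 139/484 = -45/(370*(-1/153)) + 139/484 = -45/(-370/153) + 139/484 = -45*(-153/370) + 139/484 = 1377/74 + 139/484 = 338377/17908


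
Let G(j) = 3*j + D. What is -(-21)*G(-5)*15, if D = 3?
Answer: -3780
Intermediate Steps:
G(j) = 3 + 3*j (G(j) = 3*j + 3 = 3 + 3*j)
-(-21)*G(-5)*15 = -(-21)*(3 + 3*(-5))*15 = -(-21)*(3 - 15)*15 = -(-21)*(-12)*15 = -21*12*15 = -252*15 = -3780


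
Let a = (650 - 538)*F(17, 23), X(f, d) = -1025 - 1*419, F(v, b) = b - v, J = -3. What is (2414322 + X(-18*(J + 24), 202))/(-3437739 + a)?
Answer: -2412878/3437067 ≈ -0.70202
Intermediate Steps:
X(f, d) = -1444 (X(f, d) = -1025 - 419 = -1444)
a = 672 (a = (650 - 538)*(23 - 1*17) = 112*(23 - 17) = 112*6 = 672)
(2414322 + X(-18*(J + 24), 202))/(-3437739 + a) = (2414322 - 1444)/(-3437739 + 672) = 2412878/(-3437067) = 2412878*(-1/3437067) = -2412878/3437067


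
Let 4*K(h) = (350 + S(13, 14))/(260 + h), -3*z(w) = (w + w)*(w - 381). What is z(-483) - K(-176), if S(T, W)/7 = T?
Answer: -4451349/16 ≈ -2.7821e+5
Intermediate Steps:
z(w) = -2*w*(-381 + w)/3 (z(w) = -(w + w)*(w - 381)/3 = -2*w*(-381 + w)/3)
S(T, W) = 7*T
K(h) = 441/(4*(260 + h)) (K(h) = ((350 + 7*13)/(260 + h))/4 = ((350 + 91)/(260 + h))/4 = (441/(260 + h))/4 = 441/(4*(260 + h)))
z(-483) - K(-176) = (⅔)*(-483)*(381 - 1*(-483)) - 441/(4*(260 - 176)) = (⅔)*(-483)*(381 + 483) - 441/(4*84) = (⅔)*(-483)*864 - 441/(4*84) = -278208 - 1*21/16 = -278208 - 21/16 = -4451349/16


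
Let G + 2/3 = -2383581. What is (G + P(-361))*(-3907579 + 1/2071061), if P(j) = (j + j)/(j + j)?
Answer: 57869771353101417956/6213183 ≈ 9.3140e+12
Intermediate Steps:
G = -7150745/3 (G = -⅔ - 2383581 = -7150745/3 ≈ -2.3836e+6)
P(j) = 1 (P(j) = (2*j)/((2*j)) = (2*j)*(1/(2*j)) = 1)
(G + P(-361))*(-3907579 + 1/2071061) = (-7150745/3 + 1)*(-3907579 + 1/2071061) = -7150742*(-3907579 + 1/2071061)/3 = -7150742/3*(-8092834471318/2071061) = 57869771353101417956/6213183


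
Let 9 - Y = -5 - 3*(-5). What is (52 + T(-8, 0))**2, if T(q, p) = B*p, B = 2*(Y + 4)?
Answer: 2704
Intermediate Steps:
Y = -1 (Y = 9 - (-5 - 3*(-5)) = 9 - (-5 + 15) = 9 - 1*10 = 9 - 10 = -1)
B = 6 (B = 2*(-1 + 4) = 2*3 = 6)
T(q, p) = 6*p
(52 + T(-8, 0))**2 = (52 + 6*0)**2 = (52 + 0)**2 = 52**2 = 2704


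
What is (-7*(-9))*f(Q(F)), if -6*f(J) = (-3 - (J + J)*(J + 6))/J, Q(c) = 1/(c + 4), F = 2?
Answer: 637/2 ≈ 318.50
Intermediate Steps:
Q(c) = 1/(4 + c)
f(J) = -(-3 - 2*J*(6 + J))/(6*J) (f(J) = -(-3 - (J + J)*(J + 6))/(6*J) = -(-3 - 2*J*(6 + J))/(6*J))
(-7*(-9))*f(Q(F)) = (-7*(-9))*(2 + 1/(2*(1/(4 + 2))) + 1/(3*(4 + 2))) = 63*(2 + 1/(2*(1/6)) + (⅓)/6) = 63*(2 + 1/(2*(⅙)) + (⅓)*(⅙)) = 63*(2 + (½)*6 + 1/18) = 63*(2 + 3 + 1/18) = 63*(91/18) = 637/2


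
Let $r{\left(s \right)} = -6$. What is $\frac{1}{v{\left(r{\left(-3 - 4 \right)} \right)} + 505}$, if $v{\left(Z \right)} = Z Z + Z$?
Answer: $\frac{1}{535} \approx 0.0018692$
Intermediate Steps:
$v{\left(Z \right)} = Z + Z^{2}$ ($v{\left(Z \right)} = Z^{2} + Z = Z + Z^{2}$)
$\frac{1}{v{\left(r{\left(-3 - 4 \right)} \right)} + 505} = \frac{1}{- 6 \left(1 - 6\right) + 505} = \frac{1}{\left(-6\right) \left(-5\right) + 505} = \frac{1}{30 + 505} = \frac{1}{535}$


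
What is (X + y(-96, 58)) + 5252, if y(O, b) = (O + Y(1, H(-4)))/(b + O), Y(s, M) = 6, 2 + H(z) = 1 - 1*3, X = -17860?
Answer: -239507/19 ≈ -12606.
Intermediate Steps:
H(z) = -4 (H(z) = -2 + (1 - 1*3) = -2 + (1 - 3) = -2 - 2 = -4)
y(O, b) = (6 + O)/(O + b) (y(O, b) = (O + 6)/(b + O) = (6 + O)/(O + b))
(X + y(-96, 58)) + 5252 = (-17860 + (6 - 96)/(-96 + 58)) + 5252 = (-17860 - 90/(-38)) + 5252 = (-17860 - 1/38*(-90)) + 5252 = (-17860 + 45/19) + 5252 = -339295/19 + 5252 = -239507/19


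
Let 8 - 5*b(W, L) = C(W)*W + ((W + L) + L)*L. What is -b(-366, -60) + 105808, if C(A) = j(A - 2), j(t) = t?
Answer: 138576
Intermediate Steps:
C(A) = -2 + A (C(A) = A - 2 = -2 + A)
b(W, L) = 8/5 - L*(W + 2*L)/5 - W*(-2 + W)/5 (b(W, L) = 8/5 - ((-2 + W)*W + ((W + L) + L)*L)/5 = 8/5 - (W*(-2 + W) + ((L + W) + L)*L)/5 = 8/5 - (W*(-2 + W) + (W + 2*L)*L)/5 = 8/5 - (W*(-2 + W) + L*(W + 2*L))/5 = 8/5 - (L*(W + 2*L) + W*(-2 + W))/5 = 8/5 + (-L*(W + 2*L)/5 - W*(-2 + W)/5) = 8/5 - L*(W + 2*L)/5 - W*(-2 + W)/5)
-b(-366, -60) + 105808 = -(8/5 - 2/5*(-60)**2 - 1/5*(-60)*(-366) - 1/5*(-366)*(-2 - 366)) + 105808 = -(8/5 - 2/5*3600 - 4392 - 1/5*(-366)*(-368)) + 105808 = -(8/5 - 1440 - 4392 - 134688/5) + 105808 = -1*(-32768) + 105808 = 32768 + 105808 = 138576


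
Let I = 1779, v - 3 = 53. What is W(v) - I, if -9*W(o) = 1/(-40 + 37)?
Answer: -48032/27 ≈ -1779.0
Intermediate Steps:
v = 56 (v = 3 + 53 = 56)
W(o) = 1/27 (W(o) = -1/(9*(-40 + 37)) = -⅑/(-3) = -⅑*(-⅓) = 1/27)
W(v) - I = 1/27 - 1*1779 = 1/27 - 1779 = -48032/27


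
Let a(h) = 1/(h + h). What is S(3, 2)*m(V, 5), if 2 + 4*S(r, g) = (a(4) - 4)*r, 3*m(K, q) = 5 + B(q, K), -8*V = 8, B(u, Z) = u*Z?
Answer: 0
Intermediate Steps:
a(h) = 1/(2*h)
B(u, Z) = Z*u
V = -1 (V = -⅛*8 = -1)
m(K, q) = 5/3 + K*q/3 (m(K, q) = (5 + K*q)/3 = 5/3 + K*q/3)
S(r, g) = -½ - 31*r/32 (S(r, g) = -½ + (((½)/4 - 4)*r)/4 = -½ + (((½)*(¼) - 4)*r)/4 = -½ + ((⅛ - 4)*r)/4 = -½ + (-31*r/8)/4 = -½ - 31*r/32)
S(3, 2)*m(V, 5) = (-½ - 31/32*3)*(5/3 + (⅓)*(-1)*5) = (-½ - 93/32)*(5/3 - 5/3) = -109/32*0 = 0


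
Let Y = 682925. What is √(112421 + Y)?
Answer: √795346 ≈ 891.82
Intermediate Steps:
√(112421 + Y) = √(112421 + 682925) = √795346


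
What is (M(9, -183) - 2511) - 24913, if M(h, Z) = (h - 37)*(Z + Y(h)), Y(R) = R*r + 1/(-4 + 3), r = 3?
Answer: -23028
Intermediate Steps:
Y(R) = -1 + 3*R (Y(R) = R*3 + 1/(-4 + 3) = 3*R + 1/(-1) = 3*R - 1 = -1 + 3*R)
M(h, Z) = (-37 + h)*(-1 + Z + 3*h) (M(h, Z) = (h - 37)*(Z + (-1 + 3*h)) = (-37 + h)*(-1 + Z + 3*h))
(M(9, -183) - 2511) - 24913 = ((37 - 112*9 - 37*(-183) + 3*9² - 183*9) - 2511) - 24913 = ((37 - 1008 + 6771 + 3*81 - 1647) - 2511) - 24913 = ((37 - 1008 + 6771 + 243 - 1647) - 2511) - 24913 = (4396 - 2511) - 24913 = 1885 - 24913 = -23028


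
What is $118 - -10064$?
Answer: $10182$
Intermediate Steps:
$118 - -10064 = 118 + 10064 = 10182$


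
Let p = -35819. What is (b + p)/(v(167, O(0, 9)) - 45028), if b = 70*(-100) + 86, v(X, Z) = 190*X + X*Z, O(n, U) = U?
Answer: 42733/11795 ≈ 3.6230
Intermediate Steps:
b = -6914 (b = -7000 + 86 = -6914)
(b + p)/(v(167, O(0, 9)) - 45028) = (-6914 - 35819)/(167*(190 + 9) - 45028) = -42733/(167*199 - 45028) = -42733/(33233 - 45028) = -42733/(-11795) = -42733*(-1/11795) = 42733/11795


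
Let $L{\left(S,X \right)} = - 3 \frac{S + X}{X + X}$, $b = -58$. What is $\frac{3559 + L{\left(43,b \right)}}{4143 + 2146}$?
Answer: $\frac{412799}{729524} \approx 0.56585$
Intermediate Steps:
$L{\left(S,X \right)} = - \frac{3 \left(S + X\right)}{2 X}$ ($L{\left(S,X \right)} = - 3 \frac{S + X}{2 X} = - \frac{3 \left(S + X\right)}{2 X}$)
$\frac{3559 + L{\left(43,b \right)}}{4143 + 2146} = \frac{3559 + \frac{3 \left(\left(-1\right) 43 - -58\right)}{2 \left(-58\right)}}{4143 + 2146} = \frac{3559 + \frac{3}{2} \left(- \frac{1}{58}\right) \left(-43 + 58\right)}{6289} = \left(3559 + \frac{3}{2} \left(- \frac{1}{58}\right) 15\right) \frac{1}{6289} = \left(3559 - \frac{45}{116}\right) \frac{1}{6289} = \frac{412799}{116} \cdot \frac{1}{6289} = \frac{412799}{729524}$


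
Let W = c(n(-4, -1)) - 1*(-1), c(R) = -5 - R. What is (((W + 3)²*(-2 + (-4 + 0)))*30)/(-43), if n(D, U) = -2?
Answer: 180/43 ≈ 4.1860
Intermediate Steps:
W = -2 (W = (-5 - 1*(-2)) - 1*(-1) = (-5 + 2) + 1 = -3 + 1 = -2)
(((W + 3)²*(-2 + (-4 + 0)))*30)/(-43) = (((-2 + 3)²*(-2 + (-4 + 0)))*30)/(-43) = ((1²*(-2 - 4))*30)*(-1/43) = ((1*(-6))*30)*(-1/43) = -6*30*(-1/43) = -180*(-1/43) = 180/43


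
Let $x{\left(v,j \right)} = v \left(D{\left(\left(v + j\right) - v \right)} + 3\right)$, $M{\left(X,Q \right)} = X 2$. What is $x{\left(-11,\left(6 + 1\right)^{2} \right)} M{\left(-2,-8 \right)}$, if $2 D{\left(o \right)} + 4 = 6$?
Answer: $176$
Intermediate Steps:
$D{\left(o \right)} = 1$ ($D{\left(o \right)} = -2 + \frac{1}{2} \cdot 6 = -2 + 3 = 1$)
$M{\left(X,Q \right)} = 2 X$
$x{\left(v,j \right)} = 4 v$ ($x{\left(v,j \right)} = v \left(1 + 3\right) = v 4 = 4 v$)
$x{\left(-11,\left(6 + 1\right)^{2} \right)} M{\left(-2,-8 \right)} = 4 \left(-11\right) 2 \left(-2\right) = \left(-44\right) \left(-4\right) = 176$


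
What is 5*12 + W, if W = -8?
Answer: 52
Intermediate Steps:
5*12 + W = 5*12 - 8 = 60 - 8 = 52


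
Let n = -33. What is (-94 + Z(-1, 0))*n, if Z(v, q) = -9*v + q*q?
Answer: 2805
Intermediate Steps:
Z(v, q) = q² - 9*v (Z(v, q) = -9*v + q² = q² - 9*v)
(-94 + Z(-1, 0))*n = (-94 + (0² - 9*(-1)))*(-33) = (-94 + (0 + 9))*(-33) = (-94 + 9)*(-33) = -85*(-33) = 2805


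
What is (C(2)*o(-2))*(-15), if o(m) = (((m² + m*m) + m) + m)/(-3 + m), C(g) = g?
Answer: 24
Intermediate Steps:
o(m) = (2*m + 2*m²)/(-3 + m) (o(m) = (((m² + m²) + m) + m)/(-3 + m) = ((2*m² + m) + m)/(-3 + m) = ((m + 2*m²) + m)/(-3 + m) = (2*m + 2*m²)/(-3 + m))
(C(2)*o(-2))*(-15) = (2*(2*(-2)*(1 - 2)/(-3 - 2)))*(-15) = (2*(2*(-2)*(-1)/(-5)))*(-15) = (2*(2*(-2)*(-⅕)*(-1)))*(-15) = (2*(-⅘))*(-15) = -8/5*(-15) = 24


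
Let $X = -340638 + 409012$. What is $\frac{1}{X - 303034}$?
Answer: $- \frac{1}{234660} \approx -4.2615 \cdot 10^{-6}$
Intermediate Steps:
$X = 68374$
$\frac{1}{X - 303034} = \frac{1}{68374 - 303034} = \frac{1}{-234660} = - \frac{1}{234660}$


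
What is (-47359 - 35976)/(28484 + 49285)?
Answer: -83335/77769 ≈ -1.0716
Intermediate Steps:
(-47359 - 35976)/(28484 + 49285) = -83335/77769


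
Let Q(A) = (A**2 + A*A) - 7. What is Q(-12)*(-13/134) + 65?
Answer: 5057/134 ≈ 37.739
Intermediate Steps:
Q(A) = -7 + 2*A**2 (Q(A) = (A**2 + A**2) - 7 = 2*A**2 - 7 = -7 + 2*A**2)
Q(-12)*(-13/134) + 65 = (-7 + 2*(-12)**2)*(-13/134) + 65 = (-7 + 2*144)*(-13*1/134) + 65 = (-7 + 288)*(-13/134) + 65 = 281*(-13/134) + 65 = -3653/134 + 65 = 5057/134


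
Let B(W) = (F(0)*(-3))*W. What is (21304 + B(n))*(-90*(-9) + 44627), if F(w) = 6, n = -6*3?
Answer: 982711436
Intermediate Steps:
n = -18
B(W) = -18*W (B(W) = (6*(-3))*W = -18*W)
(21304 + B(n))*(-90*(-9) + 44627) = (21304 - 18*(-18))*(-90*(-9) + 44627) = (21304 + 324)*(810 + 44627) = 21628*45437 = 982711436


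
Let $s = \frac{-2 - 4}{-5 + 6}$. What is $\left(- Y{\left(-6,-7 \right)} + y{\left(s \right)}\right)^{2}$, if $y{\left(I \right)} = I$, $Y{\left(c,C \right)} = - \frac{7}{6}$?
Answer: $\frac{841}{36} \approx 23.361$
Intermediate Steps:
$Y{\left(c,C \right)} = - \frac{7}{6}$ ($Y{\left(c,C \right)} = \left(-7\right) \frac{1}{6} = - \frac{7}{6}$)
$s = -6$ ($s = - \frac{6}{1} = \left(-6\right) 1 = -6$)
$\left(- Y{\left(-6,-7 \right)} + y{\left(s \right)}\right)^{2} = \left(\left(-1\right) \left(- \frac{7}{6}\right) - 6\right)^{2} = \left(\frac{7}{6} - 6\right)^{2} = \left(- \frac{29}{6}\right)^{2} = \frac{841}{36}$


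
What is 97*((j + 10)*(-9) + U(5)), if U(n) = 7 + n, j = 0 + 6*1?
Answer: -12804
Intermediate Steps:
j = 6 (j = 0 + 6 = 6)
97*((j + 10)*(-9) + U(5)) = 97*((6 + 10)*(-9) + (7 + 5)) = 97*(16*(-9) + 12) = 97*(-144 + 12) = 97*(-132) = -12804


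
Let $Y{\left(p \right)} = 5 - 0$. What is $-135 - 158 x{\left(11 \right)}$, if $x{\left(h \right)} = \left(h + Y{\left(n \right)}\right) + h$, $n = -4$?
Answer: $-4401$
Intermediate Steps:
$Y{\left(p \right)} = 5$ ($Y{\left(p \right)} = 5 + 0 = 5$)
$x{\left(h \right)} = 5 + 2 h$ ($x{\left(h \right)} = \left(h + 5\right) + h = \left(5 + h\right) + h = 5 + 2 h$)
$-135 - 158 x{\left(11 \right)} = -135 - 158 \left(5 + 2 \cdot 11\right) = -135 - 158 \left(5 + 22\right) = -135 - 4266 = -4401$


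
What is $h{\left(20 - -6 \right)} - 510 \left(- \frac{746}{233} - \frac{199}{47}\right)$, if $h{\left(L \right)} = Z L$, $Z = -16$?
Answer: $\frac{36973174}{10951} \approx 3376.2$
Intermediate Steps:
$h{\left(L \right)} = - 16 L$
$h{\left(20 - -6 \right)} - 510 \left(- \frac{746}{233} - \frac{199}{47}\right) = - 16 \left(20 - -6\right) - 510 \left(- \frac{746}{233} - \frac{199}{47}\right) = - 16 \left(20 + 6\right) - 510 \left(\left(-746\right) \frac{1}{233} - \frac{199}{47}\right) = \left(-16\right) 26 - 510 \left(- \frac{746}{233} - \frac{199}{47}\right) = -416 - - \frac{41528790}{10951} = -416 + \frac{41528790}{10951} = \frac{36973174}{10951}$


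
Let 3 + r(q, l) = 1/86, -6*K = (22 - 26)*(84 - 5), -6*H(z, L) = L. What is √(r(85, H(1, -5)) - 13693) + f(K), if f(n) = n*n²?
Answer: 3944312/27 + I*√101295530/86 ≈ 1.4609e+5 + 117.03*I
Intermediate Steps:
H(z, L) = -L/6
K = 158/3 (K = -(22 - 26)*(84 - 5)/6 = -(-2)*79/3 = -⅙*(-316) = 158/3 ≈ 52.667)
r(q, l) = -257/86 (r(q, l) = -3 + 1/86 = -257/86)
f(n) = n³
√(r(85, H(1, -5)) - 13693) + f(K) = √(-257/86 - 13693) + (158/3)³ = √(-1177855/86) + 3944312/27 = I*√101295530/86 + 3944312/27 = 3944312/27 + I*√101295530/86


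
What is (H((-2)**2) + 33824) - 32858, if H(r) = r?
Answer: 970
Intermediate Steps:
(H((-2)**2) + 33824) - 32858 = ((-2)**2 + 33824) - 32858 = (4 + 33824) - 32858 = 33828 - 32858 = 970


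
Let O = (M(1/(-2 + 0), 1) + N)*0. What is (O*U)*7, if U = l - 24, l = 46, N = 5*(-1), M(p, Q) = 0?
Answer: 0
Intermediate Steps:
N = -5
U = 22 (U = 46 - 24 = 22)
O = 0 (O = (0 - 5)*0 = -5*0 = 0)
(O*U)*7 = (0*22)*7 = 0*7 = 0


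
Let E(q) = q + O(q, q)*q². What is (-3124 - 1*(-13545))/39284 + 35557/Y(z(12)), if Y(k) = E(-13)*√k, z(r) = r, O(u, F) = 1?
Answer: 10421/39284 + 35557*√3/936 ≈ 66.063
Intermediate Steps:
E(q) = q + q² (E(q) = q + 1*q² = q + q²)
Y(k) = 156*√k (Y(k) = (-13*(1 - 13))*√k = (-13*(-12))*√k = 156*√k)
(-3124 - 1*(-13545))/39284 + 35557/Y(z(12)) = (-3124 - 1*(-13545))/39284 + 35557/((156*√12)) = (-3124 + 13545)*(1/39284) + 35557/((156*(2*√3))) = 10421*(1/39284) + 35557/((312*√3)) = 10421/39284 + 35557*(√3/936) = 10421/39284 + 35557*√3/936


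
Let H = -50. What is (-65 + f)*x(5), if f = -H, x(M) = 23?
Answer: -345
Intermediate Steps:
f = 50 (f = -1*(-50) = 50)
(-65 + f)*x(5) = (-65 + 50)*23 = -15*23 = -345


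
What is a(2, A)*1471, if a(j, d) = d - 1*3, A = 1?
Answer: -2942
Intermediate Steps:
a(j, d) = -3 + d (a(j, d) = d - 3 = -3 + d)
a(2, A)*1471 = (-3 + 1)*1471 = -2*1471 = -2942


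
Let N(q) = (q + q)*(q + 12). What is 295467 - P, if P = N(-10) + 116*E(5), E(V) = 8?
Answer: 294579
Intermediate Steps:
N(q) = 2*q*(12 + q) (N(q) = (2*q)*(12 + q) = 2*q*(12 + q))
P = 888 (P = 2*(-10)*(12 - 10) + 116*8 = 2*(-10)*2 + 928 = -40 + 928 = 888)
295467 - P = 295467 - 1*888 = 295467 - 888 = 294579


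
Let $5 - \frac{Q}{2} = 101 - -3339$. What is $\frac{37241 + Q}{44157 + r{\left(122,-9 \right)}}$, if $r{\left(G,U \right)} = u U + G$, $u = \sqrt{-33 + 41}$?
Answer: $\frac{1344797509}{1960629193} + \frac{546678 \sqrt{2}}{1960629193} \approx 0.6863$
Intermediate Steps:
$u = 2 \sqrt{2}$ ($u = \sqrt{8} = 2 \sqrt{2} \approx 2.8284$)
$Q = -6870$ ($Q = 10 - 2 \left(101 - -3339\right) = 10 - 2 \left(101 + 3339\right) = 10 - 6880 = -6870$)
$r{\left(G,U \right)} = G + 2 U \sqrt{2}$ ($r{\left(G,U \right)} = 2 \sqrt{2} U + G = 2 U \sqrt{2} + G = G + 2 U \sqrt{2}$)
$\frac{37241 + Q}{44157 + r{\left(122,-9 \right)}} = \frac{37241 - 6870}{44157 + \left(122 + 2 \left(-9\right) \sqrt{2}\right)} = \frac{30371}{44157 + \left(122 - 18 \sqrt{2}\right)} = \frac{30371}{44279 - 18 \sqrt{2}}$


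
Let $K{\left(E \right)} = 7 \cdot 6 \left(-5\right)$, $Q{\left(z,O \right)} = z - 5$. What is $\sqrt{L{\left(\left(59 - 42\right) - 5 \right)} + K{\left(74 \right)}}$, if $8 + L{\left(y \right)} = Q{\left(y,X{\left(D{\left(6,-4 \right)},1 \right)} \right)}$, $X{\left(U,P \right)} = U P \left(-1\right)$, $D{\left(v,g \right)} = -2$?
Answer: $i \sqrt{211} \approx 14.526 i$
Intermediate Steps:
$X{\left(U,P \right)} = - P U$ ($X{\left(U,P \right)} = P U \left(-1\right) = - P U$)
$Q{\left(z,O \right)} = -5 + z$
$K{\left(E \right)} = -210$ ($K{\left(E \right)} = 42 \left(-5\right) = -210$)
$L{\left(y \right)} = -13 + y$ ($L{\left(y \right)} = -8 + \left(-5 + y\right) = -13 + y$)
$\sqrt{L{\left(\left(59 - 42\right) - 5 \right)} + K{\left(74 \right)}} = \sqrt{\left(-13 + \left(\left(59 - 42\right) - 5\right)\right) - 210} = \sqrt{\left(-13 + \left(17 - 5\right)\right) - 210} = \sqrt{\left(-13 + 12\right) - 210} = \sqrt{-1 - 210} = \sqrt{-211} = i \sqrt{211}$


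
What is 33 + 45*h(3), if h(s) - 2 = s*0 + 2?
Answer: 213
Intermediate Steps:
h(s) = 4 (h(s) = 2 + (s*0 + 2) = 2 + (0 + 2) = 2 + 2 = 4)
33 + 45*h(3) = 33 + 45*4 = 33 + 180 = 213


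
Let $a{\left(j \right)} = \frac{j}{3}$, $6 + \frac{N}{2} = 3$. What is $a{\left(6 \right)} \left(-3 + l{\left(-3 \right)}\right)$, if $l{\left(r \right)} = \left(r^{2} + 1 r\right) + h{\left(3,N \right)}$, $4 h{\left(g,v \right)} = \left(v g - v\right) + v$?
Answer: $-3$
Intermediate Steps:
$N = -6$ ($N = -12 + 2 \cdot 3 = -12 + 6 = -6$)
$h{\left(g,v \right)} = \frac{g v}{4}$ ($h{\left(g,v \right)} = \frac{\left(v g - v\right) + v}{4} = \frac{\left(g v - v\right) + v}{4} = \frac{\left(- v + g v\right) + v}{4} = \frac{g v}{4}$)
$a{\left(j \right)} = \frac{j}{3}$ ($a{\left(j \right)} = j \frac{1}{3} = \frac{j}{3}$)
$l{\left(r \right)} = - \frac{9}{2} + r + r^{2}$ ($l{\left(r \right)} = \left(r^{2} + 1 r\right) + \frac{1}{4} \cdot 3 \left(-6\right) = \left(r^{2} + r\right) - \frac{9}{2} = \left(r + r^{2}\right) - \frac{9}{2} = - \frac{9}{2} + r + r^{2}$)
$a{\left(6 \right)} \left(-3 + l{\left(-3 \right)}\right) = \frac{1}{3} \cdot 6 \left(-3 - \left(\frac{15}{2} - 9\right)\right) = 2 \left(-3 - - \frac{3}{2}\right) = 2 \left(-3 + \frac{3}{2}\right) = 2 \left(- \frac{3}{2}\right) = -3$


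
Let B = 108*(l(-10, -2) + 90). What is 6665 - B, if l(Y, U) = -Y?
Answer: -4135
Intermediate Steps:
B = 10800 (B = 108*(-1*(-10) + 90) = 108*(10 + 90) = 108*100 = 10800)
6665 - B = 6665 - 1*10800 = 6665 - 10800 = -4135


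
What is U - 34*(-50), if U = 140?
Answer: 1840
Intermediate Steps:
U - 34*(-50) = 140 - 34*(-50) = 140 + 1700 = 1840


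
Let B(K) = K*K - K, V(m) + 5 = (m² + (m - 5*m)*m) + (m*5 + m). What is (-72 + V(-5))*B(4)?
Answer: -2184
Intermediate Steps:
V(m) = -5 - 3*m² + 6*m (V(m) = -5 + ((m² + (m - 5*m)*m) + (m*5 + m)) = -5 + ((m² + (-4*m)*m) + (5*m + m)) = -5 + ((m² - 4*m²) + 6*m) = -5 + (-3*m² + 6*m) = -5 - 3*m² + 6*m)
B(K) = K² - K
(-72 + V(-5))*B(4) = (-72 + (-5 - 3*(-5)² + 6*(-5)))*(4*(-1 + 4)) = (-72 + (-5 - 3*25 - 30))*(4*3) = (-72 + (-5 - 75 - 30))*12 = (-72 - 110)*12 = -182*12 = -2184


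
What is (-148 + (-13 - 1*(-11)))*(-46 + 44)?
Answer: 300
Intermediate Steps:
(-148 + (-13 - 1*(-11)))*(-46 + 44) = (-148 + (-13 + 11))*(-2) = (-148 - 2)*(-2) = -150*(-2) = 300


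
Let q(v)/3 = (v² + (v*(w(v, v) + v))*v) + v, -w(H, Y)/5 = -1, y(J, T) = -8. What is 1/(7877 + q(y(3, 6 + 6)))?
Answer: 1/7469 ≈ 0.00013389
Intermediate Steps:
w(H, Y) = 5 (w(H, Y) = -5*(-1) = 5)
q(v) = 3*v + 3*v² + 3*v²*(5 + v) (q(v) = 3*((v² + (v*(5 + v))*v) + v) = 3*((v² + v²*(5 + v)) + v) = 3*(v + v² + v²*(5 + v)) = 3*v + 3*v² + 3*v²*(5 + v))
1/(7877 + q(y(3, 6 + 6))) = 1/(7877 + 3*(-8)*(1 + (-8)² + 6*(-8))) = 1/(7877 + 3*(-8)*(1 + 64 - 48)) = 1/(7877 + 3*(-8)*17) = 1/(7877 - 408) = 1/7469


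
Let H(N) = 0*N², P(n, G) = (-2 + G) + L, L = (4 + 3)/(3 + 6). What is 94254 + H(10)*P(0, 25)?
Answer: 94254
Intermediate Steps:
L = 7/9 ≈ 0.77778
P(n, G) = -11/9 + G (P(n, G) = (-2 + G) + 7/9 = -11/9 + G)
H(N) = 0
94254 + H(10)*P(0, 25) = 94254 + 0*(-11/9 + 25) = 94254 + 0*(214/9) = 94254 + 0 = 94254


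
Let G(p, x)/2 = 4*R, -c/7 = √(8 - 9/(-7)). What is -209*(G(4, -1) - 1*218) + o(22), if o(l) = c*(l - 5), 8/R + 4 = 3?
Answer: 58938 - 17*√455 ≈ 58575.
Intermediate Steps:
R = -8 (R = 8/(-4 + 3) = 8/(-1) = 8*(-1) = -8)
c = -√455 (c = -7*√(8 - 9/(-7)) = -7*√(8 - 9*(-⅐)) = -7*√(8 + 9/7) = -√455 ≈ -21.331)
G(p, x) = -64 (G(p, x) = 2*(4*(-8)) = 2*(-32) = -64)
o(l) = -√455*(-5 + l) (o(l) = (-√455)*(l - 5) = (-√455)*(-5 + l) = -√455*(-5 + l))
-209*(G(4, -1) - 1*218) + o(22) = -209*(-64 - 1*218) + √455*(5 - 1*22) = -209*(-64 - 218) + √455*(5 - 22) = -209*(-282) + √455*(-17) = 58938 - 17*√455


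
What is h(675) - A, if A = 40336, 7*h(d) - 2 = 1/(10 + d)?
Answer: -193409749/4795 ≈ -40336.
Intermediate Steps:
h(d) = 2/7 + 1/(7*(10 + d))
h(675) - A = (21 + 2*675)/(7*(10 + 675)) - 1*40336 = (⅐)*(21 + 1350)/685 - 40336 = (⅐)*(1/685)*1371 - 40336 = 1371/4795 - 40336 = -193409749/4795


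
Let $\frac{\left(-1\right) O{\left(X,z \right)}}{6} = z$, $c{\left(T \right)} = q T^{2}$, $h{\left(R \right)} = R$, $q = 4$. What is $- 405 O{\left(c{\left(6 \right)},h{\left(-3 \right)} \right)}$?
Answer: $-7290$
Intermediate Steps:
$c{\left(T \right)} = 4 T^{2}$
$O{\left(X,z \right)} = - 6 z$
$- 405 O{\left(c{\left(6 \right)},h{\left(-3 \right)} \right)} = - 405 \left(\left(-6\right) \left(-3\right)\right) = \left(-405\right) 18 = -7290$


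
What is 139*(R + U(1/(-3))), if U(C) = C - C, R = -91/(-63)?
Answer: 1807/9 ≈ 200.78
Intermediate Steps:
R = 13/9 (R = -91*(-1/63) = 13/9 ≈ 1.4444)
U(C) = 0
139*(R + U(1/(-3))) = 139*(13/9 + 0) = 139*(13/9) = 1807/9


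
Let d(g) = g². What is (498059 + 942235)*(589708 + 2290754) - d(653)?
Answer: 4148711709419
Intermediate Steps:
(498059 + 942235)*(589708 + 2290754) - d(653) = (498059 + 942235)*(589708 + 2290754) - 1*653² = 1440294*2880462 - 1*426409 = 4148712135828 - 426409 = 4148711709419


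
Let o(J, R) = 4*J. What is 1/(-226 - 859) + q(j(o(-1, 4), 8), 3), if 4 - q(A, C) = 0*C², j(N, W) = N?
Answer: 4339/1085 ≈ 3.9991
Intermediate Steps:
q(A, C) = 4 (q(A, C) = 4 - 0*C² = 4 - 1*0 = 4 + 0 = 4)
1/(-226 - 859) + q(j(o(-1, 4), 8), 3) = 1/(-226 - 859) + 4 = 1/(-1085) + 4 = -1/1085 + 4 = 4339/1085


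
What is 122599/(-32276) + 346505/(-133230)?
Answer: -2751766015/430013148 ≈ -6.3993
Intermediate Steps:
122599/(-32276) + 346505/(-133230) = 122599*(-1/32276) + 346505*(-1/133230) = -122599/32276 - 69301/26646 = -2751766015/430013148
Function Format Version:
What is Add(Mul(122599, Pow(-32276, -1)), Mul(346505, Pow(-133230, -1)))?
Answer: Rational(-2751766015, 430013148) ≈ -6.3993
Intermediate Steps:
Add(Mul(122599, Pow(-32276, -1)), Mul(346505, Pow(-133230, -1))) = Add(Mul(122599, Rational(-1, 32276)), Mul(346505, Rational(-1, 133230))) = Add(Rational(-122599, 32276), Rational(-69301, 26646)) = Rational(-2751766015, 430013148)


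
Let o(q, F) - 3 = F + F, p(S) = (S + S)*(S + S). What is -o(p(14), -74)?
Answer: 145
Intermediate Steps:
p(S) = 4*S**2 (p(S) = (2*S)*(2*S) = 4*S**2)
o(q, F) = 3 + 2*F (o(q, F) = 3 + (F + F) = 3 + 2*F)
-o(p(14), -74) = -(3 + 2*(-74)) = -(3 - 148) = -1*(-145) = 145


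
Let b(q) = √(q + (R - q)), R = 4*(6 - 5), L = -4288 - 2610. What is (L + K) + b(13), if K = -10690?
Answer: -17586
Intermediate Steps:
L = -6898
R = 4 (R = 4*1 = 4)
b(q) = 2 (b(q) = √(q + (4 - q)) = √4 = 2)
(L + K) + b(13) = (-6898 - 10690) + 2 = -17588 + 2 = -17586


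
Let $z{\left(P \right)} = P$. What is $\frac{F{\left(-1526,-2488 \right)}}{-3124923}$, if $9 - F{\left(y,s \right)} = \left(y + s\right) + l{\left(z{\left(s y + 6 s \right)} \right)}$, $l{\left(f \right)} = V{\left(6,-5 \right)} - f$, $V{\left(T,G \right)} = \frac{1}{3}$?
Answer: $- \frac{11357348}{9374769} \approx -1.2115$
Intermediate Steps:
$V{\left(T,G \right)} = \frac{1}{3}$
$l{\left(f \right)} = \frac{1}{3} - f$
$F{\left(y,s \right)} = \frac{26}{3} - y + 5 s + s y$ ($F{\left(y,s \right)} = 9 - \left(\left(y + s\right) - \left(- \frac{1}{3} + 6 s + s y\right)\right) = 9 - \left(\left(s + y\right) - \left(- \frac{1}{3} + 6 s + s y\right)\right) = 9 - \left(\frac{1}{3} + y - 5 s - s y\right) = 9 + \left(- \frac{1}{3} - y + 5 s + s y\right) = \frac{26}{3} - y + 5 s + s y$)
$\frac{F{\left(-1526,-2488 \right)}}{-3124923} = \frac{\frac{26}{3} - -1526 + 5 \left(-2488\right) - -3796688}{-3124923} = \left(\frac{26}{3} + 1526 - 12440 + 3796688\right) \left(- \frac{1}{3124923}\right) = \frac{11357348}{3} \left(- \frac{1}{3124923}\right) = - \frac{11357348}{9374769}$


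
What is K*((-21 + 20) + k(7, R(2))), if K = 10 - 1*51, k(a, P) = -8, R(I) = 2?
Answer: 369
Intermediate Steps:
K = -41 (K = 10 - 51 = -41)
K*((-21 + 20) + k(7, R(2))) = -41*((-21 + 20) - 8) = -41*(-1 - 8) = -41*(-9) = 369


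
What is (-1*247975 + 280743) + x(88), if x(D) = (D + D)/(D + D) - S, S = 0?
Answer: 32769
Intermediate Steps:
x(D) = 1 (x(D) = (D + D)/(D + D) - 1*0 = (2*D)/((2*D)) + 0 = (2*D)*(1/(2*D)) + 0 = 1 + 0 = 1)
(-1*247975 + 280743) + x(88) = (-1*247975 + 280743) + 1 = (-247975 + 280743) + 1 = 32768 + 1 = 32769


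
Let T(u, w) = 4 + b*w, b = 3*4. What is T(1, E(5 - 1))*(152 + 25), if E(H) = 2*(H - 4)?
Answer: 708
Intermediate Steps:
E(H) = -8 + 2*H (E(H) = 2*(-4 + H) = -8 + 2*H)
b = 12
T(u, w) = 4 + 12*w
T(1, E(5 - 1))*(152 + 25) = (4 + 12*(-8 + 2*(5 - 1)))*(152 + 25) = (4 + 12*(-8 + 2*4))*177 = (4 + 12*(-8 + 8))*177 = (4 + 12*0)*177 = (4 + 0)*177 = 4*177 = 708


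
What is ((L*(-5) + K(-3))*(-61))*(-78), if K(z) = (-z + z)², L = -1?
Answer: 23790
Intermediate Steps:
K(z) = 0 (K(z) = 0² = 0)
((L*(-5) + K(-3))*(-61))*(-78) = ((-1*(-5) + 0)*(-61))*(-78) = ((5 + 0)*(-61))*(-78) = (5*(-61))*(-78) = -305*(-78) = 23790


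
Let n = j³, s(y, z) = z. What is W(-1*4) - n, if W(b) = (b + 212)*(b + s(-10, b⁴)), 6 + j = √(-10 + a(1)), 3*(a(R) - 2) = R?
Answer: 52494 - 301*I*√69/9 ≈ 52494.0 - 277.81*I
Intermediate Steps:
a(R) = 2 + R/3
j = -6 + I*√69/3 (j = -6 + √(-10 + (2 + (⅓)*1)) = -6 + √(-10 + (2 + ⅓)) = -6 + √(-10 + 7/3) = -6 + √(-23/3) = -6 + I*√69/3 ≈ -6.0 + 2.7689*I)
W(b) = (212 + b)*(b + b⁴) (W(b) = (b + 212)*(b + b⁴) = (212 + b)*(b + b⁴))
n = (-6 + I*√69/3)³ ≈ -78.0 + 277.81*I
W(-1*4) - n = (-1*4)*(212 - 1*4 + (-1*4)⁴ + 212*(-1*4)³) - (-78 + 301*I*√69/9) = -4*(212 - 4 + (-4)⁴ + 212*(-4)³) + (78 - 301*I*√69/9) = -4*(212 - 4 + 256 + 212*(-64)) + (78 - 301*I*√69/9) = -4*(212 - 4 + 256 - 13568) + (78 - 301*I*√69/9) = -4*(-13104) + (78 - 301*I*√69/9) = 52416 + (78 - 301*I*√69/9) = 52494 - 301*I*√69/9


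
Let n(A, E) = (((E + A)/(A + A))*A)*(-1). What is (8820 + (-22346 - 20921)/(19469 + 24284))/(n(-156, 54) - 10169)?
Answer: -385858193/442692854 ≈ -0.87162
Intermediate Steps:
n(A, E) = -A/2 - E/2 (n(A, E) = (((A + E)/((2*A)))*A)*(-1) = (((A + E)*(1/(2*A)))*A)*(-1) = (((A + E)/(2*A))*A)*(-1) = (A/2 + E/2)*(-1) = -A/2 - E/2)
(8820 + (-22346 - 20921)/(19469 + 24284))/(n(-156, 54) - 10169) = (8820 + (-22346 - 20921)/(19469 + 24284))/((-½*(-156) - ½*54) - 10169) = (8820 - 43267/43753)/((78 - 27) - 10169) = (8820 - 43267*1/43753)/(51 - 10169) = (8820 - 43267/43753)/(-10118) = (385858193/43753)*(-1/10118) = -385858193/442692854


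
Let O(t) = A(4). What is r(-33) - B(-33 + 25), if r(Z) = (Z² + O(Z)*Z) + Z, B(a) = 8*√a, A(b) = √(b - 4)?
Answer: 1056 - 16*I*√2 ≈ 1056.0 - 22.627*I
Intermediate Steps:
A(b) = √(-4 + b)
O(t) = 0 (O(t) = √(-4 + 4) = √0 = 0)
r(Z) = Z + Z² (r(Z) = (Z² + 0*Z) + Z = (Z² + 0) + Z = Z² + Z = Z + Z²)
r(-33) - B(-33 + 25) = -33*(1 - 33) - 8*√(-33 + 25) = -33*(-32) - 8*√(-8) = 1056 - 8*2*I*√2 = 1056 - 16*I*√2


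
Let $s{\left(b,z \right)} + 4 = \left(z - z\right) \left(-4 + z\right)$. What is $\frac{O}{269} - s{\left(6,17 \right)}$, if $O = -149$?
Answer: $\frac{927}{269} \approx 3.4461$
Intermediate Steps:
$s{\left(b,z \right)} = -4$ ($s{\left(b,z \right)} = -4 + \left(z - z\right) \left(-4 + z\right) = -4 + 0 \left(-4 + z\right) = -4 + 0 = -4$)
$\frac{O}{269} - s{\left(6,17 \right)} = - \frac{149}{269} - -4 = \left(-149\right) \frac{1}{269} + 4 = - \frac{149}{269} + 4 = \frac{927}{269}$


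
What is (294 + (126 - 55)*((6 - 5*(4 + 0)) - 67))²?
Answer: 29778849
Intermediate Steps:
(294 + (126 - 55)*((6 - 5*(4 + 0)) - 67))² = (294 + 71*((6 - 5*4) - 67))² = (294 + 71*((6 - 20) - 67))² = (294 + 71*(-14 - 67))² = (294 + 71*(-81))² = (294 - 5751)² = (-5457)² = 29778849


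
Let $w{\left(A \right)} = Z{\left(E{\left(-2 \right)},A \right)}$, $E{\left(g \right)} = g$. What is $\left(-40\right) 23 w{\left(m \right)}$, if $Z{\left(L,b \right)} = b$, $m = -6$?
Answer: $5520$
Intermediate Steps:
$w{\left(A \right)} = A$
$\left(-40\right) 23 w{\left(m \right)} = \left(-40\right) 23 \left(-6\right) = \left(-920\right) \left(-6\right) = 5520$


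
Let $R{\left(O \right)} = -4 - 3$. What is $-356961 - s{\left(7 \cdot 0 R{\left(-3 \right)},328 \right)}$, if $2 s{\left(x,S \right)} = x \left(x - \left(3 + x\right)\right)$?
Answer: $-356961$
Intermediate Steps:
$R{\left(O \right)} = -7$
$s{\left(x,S \right)} = - \frac{3 x}{2}$ ($s{\left(x,S \right)} = \frac{x \left(x - \left(3 + x\right)\right)}{2} = \frac{x \left(-3\right)}{2} = \frac{\left(-3\right) x}{2} = - \frac{3 x}{2}$)
$-356961 - s{\left(7 \cdot 0 R{\left(-3 \right)},328 \right)} = -356961 - - \frac{3 \cdot 7 \cdot 0 \left(-7\right)}{2} = -356961 - - \frac{3 \cdot 0 \left(-7\right)}{2} = -356961 - \left(- \frac{3}{2}\right) 0 = -356961 - 0 = -356961 + 0 = -356961$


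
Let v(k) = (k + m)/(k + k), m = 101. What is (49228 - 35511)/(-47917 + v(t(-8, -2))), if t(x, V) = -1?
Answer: -13717/47967 ≈ -0.28597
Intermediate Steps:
v(k) = (101 + k)/(2*k) (v(k) = (k + 101)/(k + k) = (101 + k)/((2*k)) = (101 + k)*(1/(2*k)) = (101 + k)/(2*k))
(49228 - 35511)/(-47917 + v(t(-8, -2))) = (49228 - 35511)/(-47917 + (½)*(101 - 1)/(-1)) = 13717/(-47917 + (½)*(-1)*100) = 13717/(-47917 - 50) = 13717/(-47967) = 13717*(-1/47967) = -13717/47967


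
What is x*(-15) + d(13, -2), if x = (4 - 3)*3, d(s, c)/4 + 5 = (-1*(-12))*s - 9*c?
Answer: 631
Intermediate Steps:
d(s, c) = -20 - 36*c + 48*s (d(s, c) = -20 + 4*((-1*(-12))*s - 9*c) = -20 + 4*(12*s - 9*c) = -20 + 4*(-9*c + 12*s) = -20 + (-36*c + 48*s) = -20 - 36*c + 48*s)
x = 3 (x = 1*3 = 3)
x*(-15) + d(13, -2) = 3*(-15) + (-20 - 36*(-2) + 48*13) = -45 + (-20 + 72 + 624) = -45 + 676 = 631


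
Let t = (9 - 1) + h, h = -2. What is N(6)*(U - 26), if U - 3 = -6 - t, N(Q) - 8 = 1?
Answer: -315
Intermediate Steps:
N(Q) = 9 (N(Q) = 8 + 1 = 9)
t = 6 (t = (9 - 1) - 2 = 8 - 2 = 6)
U = -9 (U = 3 + (-6 - 1*6) = 3 + (-6 - 6) = 3 - 12 = -9)
N(6)*(U - 26) = 9*(-9 - 26) = 9*(-35) = -315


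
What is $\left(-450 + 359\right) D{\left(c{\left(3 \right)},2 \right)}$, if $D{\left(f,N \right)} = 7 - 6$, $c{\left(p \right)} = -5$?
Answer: $-91$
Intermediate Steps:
$D{\left(f,N \right)} = 1$
$\left(-450 + 359\right) D{\left(c{\left(3 \right)},2 \right)} = \left(-450 + 359\right) 1 = \left(-91\right) 1 = -91$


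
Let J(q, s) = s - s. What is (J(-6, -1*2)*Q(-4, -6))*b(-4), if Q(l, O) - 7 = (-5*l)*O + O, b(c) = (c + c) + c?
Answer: 0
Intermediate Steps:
J(q, s) = 0
b(c) = 3*c (b(c) = 2*c + c = 3*c)
Q(l, O) = 7 + O - 5*O*l (Q(l, O) = 7 + ((-5*l)*O + O) = 7 + (-5*O*l + O) = 7 + (O - 5*O*l) = 7 + O - 5*O*l)
(J(-6, -1*2)*Q(-4, -6))*b(-4) = (0*(7 - 6 - 5*(-6)*(-4)))*(3*(-4)) = (0*(7 - 6 - 120))*(-12) = (0*(-119))*(-12) = 0*(-12) = 0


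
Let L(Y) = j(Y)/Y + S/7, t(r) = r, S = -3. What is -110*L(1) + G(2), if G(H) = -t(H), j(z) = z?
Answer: -454/7 ≈ -64.857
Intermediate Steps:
G(H) = -H
L(Y) = 4/7 (L(Y) = Y/Y - 3/7 = 1 - 3*⅐ = 1 - 3/7 = 4/7)
-110*L(1) + G(2) = -110*4/7 - 1*2 = -440/7 - 2 = -454/7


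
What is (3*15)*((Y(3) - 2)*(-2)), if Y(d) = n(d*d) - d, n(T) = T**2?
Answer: -6840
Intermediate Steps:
Y(d) = d**4 - d (Y(d) = (d*d)**2 - d = (d**2)**2 - d = d**4 - d)
(3*15)*((Y(3) - 2)*(-2)) = (3*15)*(((3**4 - 1*3) - 2)*(-2)) = 45*(((81 - 3) - 2)*(-2)) = 45*((78 - 2)*(-2)) = 45*(76*(-2)) = 45*(-152) = -6840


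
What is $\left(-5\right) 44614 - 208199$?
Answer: $-431269$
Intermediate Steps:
$\left(-5\right) 44614 - 208199 = -223070 - 208199 = -431269$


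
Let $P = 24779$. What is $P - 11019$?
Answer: $13760$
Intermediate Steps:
$P - 11019 = 24779 - 11019 = 13760$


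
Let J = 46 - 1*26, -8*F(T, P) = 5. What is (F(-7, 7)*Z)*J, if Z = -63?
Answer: 1575/2 ≈ 787.50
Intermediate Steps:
F(T, P) = -5/8 (F(T, P) = -⅛*5 = -5/8)
J = 20 (J = 46 - 26 = 20)
(F(-7, 7)*Z)*J = -5/8*(-63)*20 = (315/8)*20 = 1575/2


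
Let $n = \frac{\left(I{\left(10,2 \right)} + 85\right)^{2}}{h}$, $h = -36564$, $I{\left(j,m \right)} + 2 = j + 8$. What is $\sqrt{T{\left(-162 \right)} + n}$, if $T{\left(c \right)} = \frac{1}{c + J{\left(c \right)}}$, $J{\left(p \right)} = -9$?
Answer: $\frac{i \sqrt{34367889985}}{347358} \approx 0.5337 i$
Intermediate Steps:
$I{\left(j,m \right)} = 6 + j$ ($I{\left(j,m \right)} = -2 + \left(j + 8\right) = -2 + \left(8 + j\right) = 6 + j$)
$T{\left(c \right)} = \frac{1}{-9 + c}$ ($T{\left(c \right)} = \frac{1}{c - 9} = \frac{1}{-9 + c}$)
$n = - \frac{10201}{36564}$ ($n = \frac{\left(\left(6 + 10\right) + 85\right)^{2}}{-36564} = \left(16 + 85\right)^{2} \left(- \frac{1}{36564}\right) = 101^{2} \left(- \frac{1}{36564}\right) = 10201 \left(- \frac{1}{36564}\right) = - \frac{10201}{36564} \approx -0.27899$)
$\sqrt{T{\left(-162 \right)} + n} = \sqrt{\frac{1}{-9 - 162} - \frac{10201}{36564}} = \sqrt{\frac{1}{-171} - \frac{10201}{36564}} = \sqrt{- \frac{1}{171} - \frac{10201}{36564}} = \sqrt{- \frac{593645}{2084148}} = \frac{i \sqrt{34367889985}}{347358}$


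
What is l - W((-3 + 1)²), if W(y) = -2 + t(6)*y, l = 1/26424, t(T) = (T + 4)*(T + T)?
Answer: -12630671/26424 ≈ -478.00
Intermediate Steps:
t(T) = 2*T*(4 + T) (t(T) = (4 + T)*(2*T) = 2*T*(4 + T))
l = 1/26424 ≈ 3.7844e-5
W(y) = -2 + 120*y (W(y) = -2 + (2*6*(4 + 6))*y = -2 + (2*6*10)*y = -2 + 120*y)
l - W((-3 + 1)²) = 1/26424 - (-2 + 120*(-3 + 1)²) = 1/26424 - (-2 + 120*(-2)²) = 1/26424 - (-2 + 120*4) = 1/26424 - (-2 + 480) = 1/26424 - 1*478 = 1/26424 - 478 = -12630671/26424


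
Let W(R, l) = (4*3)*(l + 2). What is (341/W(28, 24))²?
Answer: 116281/97344 ≈ 1.1945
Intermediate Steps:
W(R, l) = 24 + 12*l (W(R, l) = 12*(2 + l) = 24 + 12*l)
(341/W(28, 24))² = (341/(24 + 12*24))² = (341/(24 + 288))² = (341/312)² = 116281/97344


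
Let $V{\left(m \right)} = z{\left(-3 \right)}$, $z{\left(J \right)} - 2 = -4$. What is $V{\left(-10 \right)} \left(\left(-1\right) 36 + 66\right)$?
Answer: $-60$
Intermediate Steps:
$z{\left(J \right)} = -2$ ($z{\left(J \right)} = 2 - 4 = -2$)
$V{\left(m \right)} = -2$
$V{\left(-10 \right)} \left(\left(-1\right) 36 + 66\right) = - 2 \left(\left(-1\right) 36 + 66\right) = - 2 \left(-36 + 66\right) = \left(-2\right) 30 = -60$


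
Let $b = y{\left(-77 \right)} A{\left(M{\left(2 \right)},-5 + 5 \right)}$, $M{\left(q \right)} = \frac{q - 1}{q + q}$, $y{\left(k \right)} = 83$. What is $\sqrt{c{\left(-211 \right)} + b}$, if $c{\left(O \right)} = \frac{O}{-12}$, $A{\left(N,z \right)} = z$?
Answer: $\frac{\sqrt{633}}{6} \approx 4.1933$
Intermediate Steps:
$M{\left(q \right)} = \frac{-1 + q}{2 q}$ ($M{\left(q \right)} = \frac{q - 1}{2 q} = \left(-1 + q\right) \frac{1}{2 q} = \frac{-1 + q}{2 q}$)
$c{\left(O \right)} = - \frac{O}{12}$ ($c{\left(O \right)} = O \left(- \frac{1}{12}\right) = - \frac{O}{12}$)
$b = 0$ ($b = 83 \left(-5 + 5\right) = 83 \cdot 0 = 0$)
$\sqrt{c{\left(-211 \right)} + b} = \sqrt{\left(- \frac{1}{12}\right) \left(-211\right) + 0} = \sqrt{\frac{211}{12} + 0} = \sqrt{\frac{211}{12}} = \frac{\sqrt{633}}{6}$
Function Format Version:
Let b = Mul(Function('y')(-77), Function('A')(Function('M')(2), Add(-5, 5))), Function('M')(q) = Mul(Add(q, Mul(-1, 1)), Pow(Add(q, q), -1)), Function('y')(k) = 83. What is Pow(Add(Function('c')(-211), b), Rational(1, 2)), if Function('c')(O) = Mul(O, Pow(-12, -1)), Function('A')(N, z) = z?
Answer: Mul(Rational(1, 6), Pow(633, Rational(1, 2))) ≈ 4.1933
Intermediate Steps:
Function('M')(q) = Mul(Rational(1, 2), Pow(q, -1), Add(-1, q)) (Function('M')(q) = Mul(Add(q, -1), Pow(Mul(2, q), -1)) = Mul(Add(-1, q), Mul(Rational(1, 2), Pow(q, -1))) = Mul(Rational(1, 2), Pow(q, -1), Add(-1, q)))
Function('c')(O) = Mul(Rational(-1, 12), O) (Function('c')(O) = Mul(O, Rational(-1, 12)) = Mul(Rational(-1, 12), O))
b = 0 (b = Mul(83, Add(-5, 5)) = Mul(83, 0) = 0)
Pow(Add(Function('c')(-211), b), Rational(1, 2)) = Pow(Add(Mul(Rational(-1, 12), -211), 0), Rational(1, 2)) = Pow(Add(Rational(211, 12), 0), Rational(1, 2)) = Pow(Rational(211, 12), Rational(1, 2)) = Mul(Rational(1, 6), Pow(633, Rational(1, 2)))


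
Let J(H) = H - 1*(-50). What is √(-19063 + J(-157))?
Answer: 3*I*√2130 ≈ 138.46*I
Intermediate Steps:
J(H) = 50 + H (J(H) = H + 50 = 50 + H)
√(-19063 + J(-157)) = √(-19063 + (50 - 157)) = √(-19063 - 107) = √(-19170) = 3*I*√2130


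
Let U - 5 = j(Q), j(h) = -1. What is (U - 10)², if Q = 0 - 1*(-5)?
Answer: 36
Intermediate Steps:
Q = 5 (Q = 0 + 5 = 5)
U = 4 (U = 5 - 1 = 4)
(U - 10)² = (4 - 10)² = (-6)² = 36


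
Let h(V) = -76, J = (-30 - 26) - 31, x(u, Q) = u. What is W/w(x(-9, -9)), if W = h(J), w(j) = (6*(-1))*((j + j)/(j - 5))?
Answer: 266/27 ≈ 9.8519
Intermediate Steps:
J = -87 (J = -56 - 31 = -87)
w(j) = -12*j/(-5 + j) (w(j) = -6*2*j/(-5 + j) = -12*j/(-5 + j))
W = -76
W/w(x(-9, -9)) = -76/((-12*(-9)/(-5 - 9))) = -76/((-12*(-9)/(-14))) = -76/((-12*(-9)*(-1/14))) = -76/(-54/7) = -76*(-7/54) = 266/27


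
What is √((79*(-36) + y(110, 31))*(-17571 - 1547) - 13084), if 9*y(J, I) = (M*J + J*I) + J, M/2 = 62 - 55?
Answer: 2*√98122373/3 ≈ 6603.8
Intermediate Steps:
M = 14 (M = 2*(62 - 55) = 2*7 = 14)
y(J, I) = 5*J/3 + I*J/9 (y(J, I) = ((14*J + J*I) + J)/9 = ((14*J + I*J) + J)/9 = (15*J + I*J)/9 = 5*J/3 + I*J/9)
√((79*(-36) + y(110, 31))*(-17571 - 1547) - 13084) = √((79*(-36) + (⅑)*110*(15 + 31))*(-17571 - 1547) - 13084) = √((-2844 + (⅑)*110*46)*(-19118) - 13084) = √((-2844 + 5060/9)*(-19118) - 13084) = √(-20536/9*(-19118) - 13084) = √(392607248/9 - 13084) = √(392489492/9) = 2*√98122373/3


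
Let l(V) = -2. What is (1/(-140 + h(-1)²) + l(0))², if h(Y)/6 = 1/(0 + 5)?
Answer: 48344209/11999296 ≈ 4.0289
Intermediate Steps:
h(Y) = 6/5 (h(Y) = 6/(0 + 5) = 6/5)
(1/(-140 + h(-1)²) + l(0))² = (1/(-140 + (6/5)²) - 2)² = (1/(-140 + 36/25) - 2)² = (1/(-3464/25) - 2)² = (-25/3464 - 2)² = (-6953/3464)² = 48344209/11999296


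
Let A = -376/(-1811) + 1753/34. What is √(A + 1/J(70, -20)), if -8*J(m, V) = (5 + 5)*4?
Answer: √4887670539070/307870 ≈ 7.1810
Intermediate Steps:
A = 3187467/61574 (A = -376*(-1/1811) + 1753*(1/34) = 376/1811 + 1753/34 = 3187467/61574 ≈ 51.766)
J(m, V) = -5 (J(m, V) = -(5 + 5)*4/8 = -5*4/4 = -⅛*40 = -5)
√(A + 1/J(70, -20)) = √(3187467/61574 + 1/(-5)) = √(3187467/61574 - ⅕) = √(15875761/307870) = √4887670539070/307870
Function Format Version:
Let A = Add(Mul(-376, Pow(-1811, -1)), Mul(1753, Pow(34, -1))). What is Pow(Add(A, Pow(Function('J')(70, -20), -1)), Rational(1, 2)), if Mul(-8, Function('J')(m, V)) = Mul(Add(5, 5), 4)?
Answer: Mul(Rational(1, 307870), Pow(4887670539070, Rational(1, 2))) ≈ 7.1810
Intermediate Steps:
A = Rational(3187467, 61574) (A = Add(Mul(-376, Rational(-1, 1811)), Mul(1753, Rational(1, 34))) = Add(Rational(376, 1811), Rational(1753, 34)) = Rational(3187467, 61574) ≈ 51.766)
Function('J')(m, V) = -5 (Function('J')(m, V) = Mul(Rational(-1, 8), Mul(Add(5, 5), 4)) = Mul(Rational(-1, 8), Mul(10, 4)) = Mul(Rational(-1, 8), 40) = -5)
Pow(Add(A, Pow(Function('J')(70, -20), -1)), Rational(1, 2)) = Pow(Add(Rational(3187467, 61574), Pow(-5, -1)), Rational(1, 2)) = Pow(Add(Rational(3187467, 61574), Rational(-1, 5)), Rational(1, 2)) = Pow(Rational(15875761, 307870), Rational(1, 2)) = Mul(Rational(1, 307870), Pow(4887670539070, Rational(1, 2)))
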